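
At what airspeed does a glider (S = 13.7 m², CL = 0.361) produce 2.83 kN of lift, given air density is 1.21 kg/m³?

L = ½ρv²S·CL ⇒ v = √(2L/(ρ·S·CL))
v = √(2 × 2830 / (1.21 × 13.7 × 0.361)) = √945.8 = 30.8 m/s

v = 30.8 m/s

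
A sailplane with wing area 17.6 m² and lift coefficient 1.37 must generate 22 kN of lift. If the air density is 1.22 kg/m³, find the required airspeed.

L = ½ρv²S·CL ⇒ v = √(2L/(ρ·S·CL))
v = √(2 × 22000 / (1.22 × 17.6 × 1.37)) = √1496 = 38.7 m/s

v = 38.7 m/s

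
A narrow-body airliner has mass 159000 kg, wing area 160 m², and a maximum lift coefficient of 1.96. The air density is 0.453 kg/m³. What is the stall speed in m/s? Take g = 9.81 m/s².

V_stall = 148 m/s

Weight W = mg = 159000 × 9.81 = 1.56×10^6 N.
From L = ½ρV²S·CL,max = W: V_stall = √(2W/(ρSCL,max)) = √(2·1.56×10^6/(0.453·160·1.96))
V_stall = √21960 = 148 m/s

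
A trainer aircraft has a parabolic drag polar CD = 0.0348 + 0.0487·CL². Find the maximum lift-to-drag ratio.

(L/D)max = 12.1

For CD = CD0 + K·CL², (L/D)max occurs at CL* = √(CD0/K) and equals 1/(2√(K·CD0)).
(L/D)max = 1/(2√(0.0487 × 0.0348)) = 1/(2 × 0.04117) = 12.1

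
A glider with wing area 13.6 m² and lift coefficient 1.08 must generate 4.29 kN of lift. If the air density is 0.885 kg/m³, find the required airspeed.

v = 25.7 m/s

L = ½ρv²S·CL ⇒ v = √(2L/(ρ·S·CL))
v = √(2 × 4290 / (0.885 × 13.6 × 1.08)) = √660.1 = 25.7 m/s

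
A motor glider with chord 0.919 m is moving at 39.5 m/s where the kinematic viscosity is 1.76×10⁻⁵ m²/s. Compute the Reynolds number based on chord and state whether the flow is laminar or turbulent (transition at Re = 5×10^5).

Re = 2.06×10^6 (turbulent)

Re = v·c/ν = 39.5 × 0.919 / (1.76×10⁻⁵) = 2.06×10^6
Since 2.06×10^6 > 5×10^5, the flow is turbulent.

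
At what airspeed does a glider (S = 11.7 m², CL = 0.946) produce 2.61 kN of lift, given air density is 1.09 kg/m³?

v = 20.8 m/s

L = ½ρv²S·CL ⇒ v = √(2L/(ρ·S·CL))
v = √(2 × 2610 / (1.09 × 11.7 × 0.946)) = √432.7 = 20.8 m/s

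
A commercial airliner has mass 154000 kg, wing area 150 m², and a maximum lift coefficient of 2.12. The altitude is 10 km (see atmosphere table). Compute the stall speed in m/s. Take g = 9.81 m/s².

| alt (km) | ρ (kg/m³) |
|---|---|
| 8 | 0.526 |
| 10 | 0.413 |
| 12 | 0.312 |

V_stall = 152 m/s

At 10 km, from the table: ρ = 0.413 kg/m³.
Weight W = mg = 154000 × 9.81 = 1.511×10^6 N.
From L = ½ρV²S·CL,max = W: V_stall = √(2W/(ρSCL,max)) = √(2·1.511×10^6/(0.413·150·2.12))
V_stall = √23010 = 152 m/s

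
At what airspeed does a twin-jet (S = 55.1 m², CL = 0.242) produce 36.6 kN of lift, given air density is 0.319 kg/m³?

L = ½ρv²S·CL ⇒ v = √(2L/(ρ·S·CL))
v = √(2 × 36600 / (0.319 × 55.1 × 0.242)) = √17210 = 131 m/s

v = 131 m/s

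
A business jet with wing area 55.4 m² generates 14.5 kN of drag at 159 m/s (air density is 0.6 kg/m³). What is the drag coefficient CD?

From D = ½ρv²S·CD, rearranging gives CD = 2D/(ρv²S).
CD = 2 × 14500 / (0.6 × 159² × 55.4) = 0.0345

CD = 0.0345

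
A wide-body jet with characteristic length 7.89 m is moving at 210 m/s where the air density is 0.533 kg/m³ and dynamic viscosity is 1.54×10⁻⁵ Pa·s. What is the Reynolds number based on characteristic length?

Re = ρ·v·c/μ = 0.533 × 210 × 7.89 / (1.54×10⁻⁵) = 5.73×10^7

Re = 5.73×10^7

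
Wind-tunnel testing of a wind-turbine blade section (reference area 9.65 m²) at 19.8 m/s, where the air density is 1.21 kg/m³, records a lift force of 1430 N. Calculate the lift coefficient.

From L = ½ρv²S·CL, rearranging gives CL = 2L/(ρv²S).
CL = 2 × 1430 / (1.21 × 19.8² × 9.65) = 0.625

CL = 0.625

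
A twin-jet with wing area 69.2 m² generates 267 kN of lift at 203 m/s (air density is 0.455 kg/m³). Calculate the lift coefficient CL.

From L = ½ρv²S·CL, rearranging gives CL = 2L/(ρv²S).
CL = 2 × 2.67×10^5 / (0.455 × 203² × 69.2) = 0.412

CL = 0.412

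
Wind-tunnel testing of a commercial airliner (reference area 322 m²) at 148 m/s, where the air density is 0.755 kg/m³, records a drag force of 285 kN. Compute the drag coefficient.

CD = 0.107

From D = ½ρv²S·CD, rearranging gives CD = 2D/(ρv²S).
CD = 2 × 2.85×10^5 / (0.755 × 148² × 322) = 0.107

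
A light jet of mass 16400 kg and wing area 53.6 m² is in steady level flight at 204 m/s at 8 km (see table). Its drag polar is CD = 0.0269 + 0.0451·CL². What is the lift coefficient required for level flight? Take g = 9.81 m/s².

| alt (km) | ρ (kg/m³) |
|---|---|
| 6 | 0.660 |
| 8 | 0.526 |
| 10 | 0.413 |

At 8 km, from the table: ρ = 0.526 kg/m³.
In steady level flight, lift balances weight: W = mg = 16400 × 9.81 = 1.6088×10^5 N.
Dynamic pressure q = 0.5 × 0.526 × 204² = 10950 Pa.
CL = 2W/(ρv²S) = 2×1.6088×10^5/(0.526×204²×53.6) = 0.2742.

CL = 0.274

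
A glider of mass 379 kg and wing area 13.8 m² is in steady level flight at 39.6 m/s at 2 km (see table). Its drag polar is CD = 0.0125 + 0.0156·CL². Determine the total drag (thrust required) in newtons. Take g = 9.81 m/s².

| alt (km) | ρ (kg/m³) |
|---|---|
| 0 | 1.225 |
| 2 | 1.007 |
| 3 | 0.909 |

D = 156 N

At 2 km, from the table: ρ = 1.007 kg/m³.
Weight W = mg = 379 × 9.81 = 3718 N; in level flight L = W.
Dynamic pressure q = 0.5 × 1.007 × 39.6² = 789.6 Pa.
CL = 2W/(ρv²S) = 2×3718/(1.007×39.6²×13.8) = 0.3412.
CD = 0.0125 + 0.0156 × 0.3412² = 0.01432.
D = q·S·CD = 789.6 × 13.8 × 0.01432 = 156 N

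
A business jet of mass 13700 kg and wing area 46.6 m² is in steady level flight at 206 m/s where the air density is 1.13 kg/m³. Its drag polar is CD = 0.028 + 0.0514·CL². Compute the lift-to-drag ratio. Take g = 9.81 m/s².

Weight W = mg = 13700 × 9.81 = 1.344×10^5 N; in level flight L = W.
q = ½ρv² = ½ × 1.13 × 206² = 23980 Pa.
CL = W/(q·S) = 1.344×10^5 / (23980 × 46.6) = 0.1203.
CD = 0.028 + 0.0514 × 0.1203² = 0.02874.
L/D = CL/CD = 0.1203 / 0.02874 = 4.18

L/D = 4.18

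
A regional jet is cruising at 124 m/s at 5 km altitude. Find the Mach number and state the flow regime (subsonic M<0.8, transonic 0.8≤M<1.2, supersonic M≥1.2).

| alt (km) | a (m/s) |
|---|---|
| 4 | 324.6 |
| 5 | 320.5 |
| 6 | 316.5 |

M = 0.387 (subsonic)

At 5 km, from the table: a = 320.5 m/s.
M = v/a = 124 / 320.5 = 0.387
M = 0.387 → subsonic.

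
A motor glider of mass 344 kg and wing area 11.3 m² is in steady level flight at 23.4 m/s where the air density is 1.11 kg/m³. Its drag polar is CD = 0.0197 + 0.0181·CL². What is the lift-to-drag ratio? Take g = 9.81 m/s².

L/D = 26.4

Weight W = mg = 344 × 9.81 = 3374.6 N; in level flight L = W.
Dynamic pressure q = 0.5 × 1.11 × 23.4² = 303.9 Pa.
CL = W/(q·S) = 3374.6 / (303.9 × 11.3) = 0.9827.
CD = 0.0197 + 0.0181 × 0.9827² = 0.03718.
L/D = CL/CD = 0.9827 / 0.03718 = 26.4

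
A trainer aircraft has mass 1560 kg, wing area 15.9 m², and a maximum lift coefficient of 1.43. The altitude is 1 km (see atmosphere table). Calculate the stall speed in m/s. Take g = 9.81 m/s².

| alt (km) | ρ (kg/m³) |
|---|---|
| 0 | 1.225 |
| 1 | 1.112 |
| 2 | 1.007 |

At 1 km, from the table: ρ = 1.112 kg/m³.
Stall occurs when L = W at CL,max. W = mg = 1560 × 9.81 = 15300 N.
From L = ½ρV²S·CL,max = W: V_stall = √(2W/(ρSCL,max)) = √(2·15300/(1.112·15.9·1.43))
V_stall = √1211 = 34.8 m/s

V_stall = 34.8 m/s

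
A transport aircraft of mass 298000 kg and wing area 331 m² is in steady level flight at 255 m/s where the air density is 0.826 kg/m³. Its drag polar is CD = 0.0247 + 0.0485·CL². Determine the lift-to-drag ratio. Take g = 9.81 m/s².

L/D = 11

Weight W = mg = 298000 × 9.81 = 2.9234×10^6 N; in level flight L = W.
q = ½ρv² = ½ × 0.826 × 255² = 26860 Pa.
CL = W/(q·S) = 2.9234×10^6 / (26860 × 331) = 0.3289.
CD = 0.0247 + 0.0485 × 0.3289² = 0.02995.
L/D = CL/CD = 0.3289 / 0.02995 = 11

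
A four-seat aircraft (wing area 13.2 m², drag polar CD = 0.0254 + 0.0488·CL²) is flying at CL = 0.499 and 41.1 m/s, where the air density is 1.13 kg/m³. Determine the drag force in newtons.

CD = 0.0254 + 0.0488 × 0.499² = 0.03755
D = ½ρv²S·CD = ½ × 1.13 × 41.1² × 13.2 × 0.03755 = 473 N

D = 473 N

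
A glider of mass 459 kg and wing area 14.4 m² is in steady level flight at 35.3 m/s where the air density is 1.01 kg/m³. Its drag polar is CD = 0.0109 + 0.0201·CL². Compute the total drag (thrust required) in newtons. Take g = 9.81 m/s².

In steady level flight, lift balances weight: W = mg = 459 × 9.81 = 4502.8 N.
Dynamic pressure q = 0.5 × 1.01 × 35.3² = 629.3 Pa.
CL = W/(q·S) = 4502.8 / (629.3 × 14.4) = 0.4969.
CD = 0.0109 + 0.0201 × 0.4969² = 0.01586.
D = q·S·CD = 629.3 × 14.4 × 0.01586 = 143.7 N

D = 144 N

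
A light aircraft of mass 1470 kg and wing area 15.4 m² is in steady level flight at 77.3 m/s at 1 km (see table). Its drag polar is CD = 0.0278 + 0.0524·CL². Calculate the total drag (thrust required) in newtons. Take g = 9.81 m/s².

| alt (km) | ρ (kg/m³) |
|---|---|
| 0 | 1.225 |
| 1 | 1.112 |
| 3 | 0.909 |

At 1 km, from the table: ρ = 1.112 kg/m³.
In steady level flight, lift balances weight: W = mg = 1470 × 9.81 = 14421 N.
q = ½ρv² = ½ × 1.112 × 77.3² = 3322 Pa.
CL = 2W/(ρv²S) = 2×14421/(1.112×77.3²×15.4) = 0.2819.
CD = 0.0278 + 0.0524 × 0.2819² = 0.03196.
D = q·S·CD = 3322 × 15.4 × 0.03196 = 1635 N

D = 1640 N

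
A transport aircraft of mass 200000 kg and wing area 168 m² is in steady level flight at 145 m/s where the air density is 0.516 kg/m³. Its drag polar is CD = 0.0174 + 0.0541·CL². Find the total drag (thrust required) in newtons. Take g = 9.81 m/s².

D = 2.44×10^5 N

Level flight ⇒ L = W = m·g = 200000 × 9.81 = 1.962×10^6 N.
Dynamic pressure q = 0.5 × 0.516 × 145² = 5424 Pa.
CL = W/(q·S) = 1.962×10^6 / (5424 × 168) = 2.153.
CD = 0.0174 + 0.0541 × 2.153² = 0.2682.
D = q·S·CD = 5424 × 168 × 0.2682 = 2.444×10^5 N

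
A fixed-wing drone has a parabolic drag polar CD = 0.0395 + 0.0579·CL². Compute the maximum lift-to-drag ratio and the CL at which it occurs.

For CD = CD0 + K·CL², (L/D)max occurs at CL* = √(CD0/K) and equals 1/(2√(K·CD0)).
(L/D)max = 1/(2√(0.0579 × 0.0395)) = 1/(2 × 0.04782) = 10.5
CL* = √(0.0395/0.0579) = 0.826

(L/D)max = 10.5, at CL = 0.826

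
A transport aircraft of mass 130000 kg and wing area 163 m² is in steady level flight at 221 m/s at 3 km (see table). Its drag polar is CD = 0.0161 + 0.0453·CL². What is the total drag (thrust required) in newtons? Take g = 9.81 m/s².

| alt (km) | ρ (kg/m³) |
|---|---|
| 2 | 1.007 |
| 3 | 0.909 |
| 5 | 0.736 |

At 3 km, from the table: ρ = 0.909 kg/m³.
Level flight ⇒ L = W = m·g = 130000 × 9.81 = 1.2753×10^6 N.
Dynamic pressure q = 0.5 × 0.909 × 221² = 22200 Pa.
CL = W/(q·S) = 1.2753×10^6 / (22200 × 163) = 0.3525.
CD = 0.0161 + 0.0453 × 0.3525² = 0.02173.
D = q·S·CD = 22200 × 163 × 0.02173 = 78620 N

D = 78600 N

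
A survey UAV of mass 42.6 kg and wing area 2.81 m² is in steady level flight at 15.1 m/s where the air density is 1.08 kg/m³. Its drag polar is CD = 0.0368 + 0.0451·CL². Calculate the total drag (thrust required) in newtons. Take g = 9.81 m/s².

Weight W = mg = 42.6 × 9.81 = 417.91 N; in level flight L = W.
q = ½ρv² = ½ × 1.08 × 15.1² = 123.1 Pa.
Required CL = L/(qS) = 417.91/(123.1·2.81) = 1.208.
CD = 0.0368 + 0.0451 × 1.208² = 0.1026.
D = q·S·CD = 123.1 × 2.81 × 0.1026 = 35.5 N

D = 35.5 N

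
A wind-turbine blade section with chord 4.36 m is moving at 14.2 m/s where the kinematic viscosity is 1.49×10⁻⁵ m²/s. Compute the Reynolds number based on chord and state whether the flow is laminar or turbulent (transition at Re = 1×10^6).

Re = 4.16×10^6 (turbulent)

Re = v·c/ν = 14.2 × 4.36 / (1.49×10⁻⁵) = 4.16×10^6
Since 4.16×10^6 > 1×10^6, the flow is turbulent.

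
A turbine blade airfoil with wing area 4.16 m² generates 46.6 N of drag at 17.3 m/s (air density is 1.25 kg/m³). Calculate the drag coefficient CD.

CD = 0.0599

From D = ½ρv²S·CD, rearranging gives CD = 2D/(ρv²S).
CD = 2 × 46.6 / (1.25 × 17.3² × 4.16) = 0.0599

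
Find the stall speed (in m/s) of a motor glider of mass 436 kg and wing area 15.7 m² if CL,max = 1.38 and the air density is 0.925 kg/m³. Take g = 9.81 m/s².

Weight W = mg = 436 × 9.81 = 4277 N.
From L = ½ρV²S·CL,max = W: V_stall = √(2W/(ρSCL,max)) = √(2·4277/(0.925·15.7·1.38))
V_stall = √426.8 = 20.7 m/s

V_stall = 20.7 m/s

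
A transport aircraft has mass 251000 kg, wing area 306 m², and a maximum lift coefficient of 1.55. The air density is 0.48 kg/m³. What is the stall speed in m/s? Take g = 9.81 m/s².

V_stall = 147 m/s

Weight W = mg = 251000 × 9.81 = 2.462×10^6 N.
From L = ½ρV²S·CL,max = W: V_stall = √(2W/(ρSCL,max)) = √(2·2.462×10^6/(0.48·306·1.55))
V_stall = √21630 = 147 m/s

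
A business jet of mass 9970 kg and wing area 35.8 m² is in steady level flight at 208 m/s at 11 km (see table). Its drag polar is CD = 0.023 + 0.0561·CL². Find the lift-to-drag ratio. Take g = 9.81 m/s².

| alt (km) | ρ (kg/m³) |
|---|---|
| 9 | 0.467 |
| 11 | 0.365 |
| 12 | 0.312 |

L/D = 11.6

At 11 km, from the table: ρ = 0.365 kg/m³.
In steady level flight, lift balances weight: W = mg = 9970 × 9.81 = 97806 N.
q = ½ρv² = ½ × 0.365 × 208² = 7896 Pa.
Required CL = L/(qS) = 97806/(7896·35.8) = 0.346.
CD = 0.023 + 0.0561 × 0.346² = 0.02972.
L/D = CL/CD = 0.346 / 0.02972 = 11.6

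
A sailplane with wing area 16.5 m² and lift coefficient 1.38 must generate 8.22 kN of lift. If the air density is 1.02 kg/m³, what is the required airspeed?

L = ½ρv²S·CL ⇒ v = √(2L/(ρ·S·CL))
v = √(2 × 8220 / (1.02 × 16.5 × 1.38)) = √707.8 = 26.6 m/s

v = 26.6 m/s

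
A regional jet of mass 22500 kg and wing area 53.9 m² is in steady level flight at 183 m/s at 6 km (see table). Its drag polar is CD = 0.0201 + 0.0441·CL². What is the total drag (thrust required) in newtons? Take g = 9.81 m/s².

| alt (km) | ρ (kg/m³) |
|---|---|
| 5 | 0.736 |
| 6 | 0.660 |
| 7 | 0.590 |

At 6 km, from the table: ρ = 0.660 kg/m³.
Weight W = mg = 22500 × 9.81 = 2.2072×10^5 N; in level flight L = W.
q = ½ρv² = ½ × 0.66 × 183² = 11050 Pa.
Required CL = L/(qS) = 2.2072×10^5/(11050·53.9) = 0.3705.
CD = 0.0201 + 0.0441 × 0.3705² = 0.02616.
D = q·S·CD = 11050 × 53.9 × 0.02616 = 15580 N

D = 15600 N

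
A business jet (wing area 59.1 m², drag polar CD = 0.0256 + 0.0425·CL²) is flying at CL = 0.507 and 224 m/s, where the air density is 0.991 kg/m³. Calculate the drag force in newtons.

CD = 0.0256 + 0.0425 × 0.507² = 0.03652
D = ½ρv²S·CD = ½ × 0.991 × 224² × 59.1 × 0.03652 = 53700 N

D = 53700 N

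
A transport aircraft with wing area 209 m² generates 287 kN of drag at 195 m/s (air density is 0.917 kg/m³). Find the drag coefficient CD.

CD = 0.0788

From D = ½ρv²S·CD, rearranging gives CD = 2D/(ρv²S).
CD = 2 × 2.87×10^5 / (0.917 × 195² × 209) = 0.0788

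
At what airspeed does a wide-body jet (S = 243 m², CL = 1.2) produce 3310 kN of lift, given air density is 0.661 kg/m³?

L = ½ρv²S·CL ⇒ v = √(2L/(ρ·S·CL))
v = √(2 × 3.31×10^6 / (0.661 × 243 × 1.2)) = √34350 = 185 m/s

v = 185 m/s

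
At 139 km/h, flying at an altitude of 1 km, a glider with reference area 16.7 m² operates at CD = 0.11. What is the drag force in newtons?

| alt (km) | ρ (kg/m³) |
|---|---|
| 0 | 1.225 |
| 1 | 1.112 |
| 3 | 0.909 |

D = 1520 N

At 1 km, from the table: ρ = 1.112 kg/m³.
Convert speed: v = 139 km/h ÷ 3.6 = 38.61 m/s.
D = ½ρv²S·CD = ½ × 1.112 × 38.61² × 16.7 × 0.11 = 1520 N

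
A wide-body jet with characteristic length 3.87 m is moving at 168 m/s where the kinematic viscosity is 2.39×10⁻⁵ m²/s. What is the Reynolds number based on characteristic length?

Re = 2.72×10^7

Re = v·c/ν = 168 × 3.87 / (2.39×10⁻⁵) = 2.72×10^7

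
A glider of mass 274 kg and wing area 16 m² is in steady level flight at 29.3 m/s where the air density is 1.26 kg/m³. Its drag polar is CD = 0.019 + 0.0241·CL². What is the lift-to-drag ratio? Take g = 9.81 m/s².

L/D = 14.6

Weight W = mg = 274 × 9.81 = 2687.9 N; in level flight L = W.
q = ½ρv² = ½ × 1.26 × 29.3² = 540.8 Pa.
CL = W/(q·S) = 2687.9 / (540.8 × 16) = 0.3106.
CD = 0.019 + 0.0241 × 0.3106² = 0.02133.
L/D = CL/CD = 0.3106 / 0.02133 = 14.6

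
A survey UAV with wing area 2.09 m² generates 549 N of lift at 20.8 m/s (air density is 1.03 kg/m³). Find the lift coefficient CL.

CL = 1.18

From L = ½ρv²S·CL, rearranging gives CL = 2L/(ρv²S).
CL = 2 × 549 / (1.03 × 20.8² × 2.09) = 1.18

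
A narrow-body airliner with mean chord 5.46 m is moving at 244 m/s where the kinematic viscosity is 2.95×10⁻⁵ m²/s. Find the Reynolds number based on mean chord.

Re = 4.52×10^7

Re = v·c/ν = 244 × 5.46 / (2.95×10⁻⁵) = 4.52×10^7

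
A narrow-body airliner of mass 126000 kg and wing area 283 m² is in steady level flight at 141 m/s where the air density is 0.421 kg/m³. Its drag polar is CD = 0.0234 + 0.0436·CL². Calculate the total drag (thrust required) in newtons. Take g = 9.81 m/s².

D = 84000 N

Level flight ⇒ L = W = m·g = 126000 × 9.81 = 1.2361×10^6 N.
q = ½ρv² = ½ × 0.421 × 141² = 4185 Pa.
Required CL = L/(qS) = 1.2361×10^6/(4185·283) = 1.044.
CD = 0.0234 + 0.0436 × 1.044² = 0.07089.
D = q·S·CD = 4185 × 283 × 0.07089 = 83960 N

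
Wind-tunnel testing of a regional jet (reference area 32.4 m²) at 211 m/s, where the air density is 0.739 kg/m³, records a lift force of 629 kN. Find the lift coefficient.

CL = 1.18

From L = ½ρv²S·CL, rearranging gives CL = 2L/(ρv²S).
CL = 2 × 6.29×10^5 / (0.739 × 211² × 32.4) = 1.18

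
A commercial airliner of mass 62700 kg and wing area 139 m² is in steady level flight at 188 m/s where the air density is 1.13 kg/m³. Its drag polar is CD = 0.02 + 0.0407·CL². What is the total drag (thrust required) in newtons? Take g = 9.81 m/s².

Weight W = mg = 62700 × 9.81 = 6.1509×10^5 N; in level flight L = W.
q = ½ρv² = ½ × 1.13 × 188² = 19970 Pa.
CL = 2W/(ρv²S) = 2×6.1509×10^5/(1.13×188²×139) = 0.2216.
CD = 0.02 + 0.0407 × 0.2216² = 0.022.
D = q·S·CD = 19970 × 139 × 0.022 = 61060 N

D = 61100 N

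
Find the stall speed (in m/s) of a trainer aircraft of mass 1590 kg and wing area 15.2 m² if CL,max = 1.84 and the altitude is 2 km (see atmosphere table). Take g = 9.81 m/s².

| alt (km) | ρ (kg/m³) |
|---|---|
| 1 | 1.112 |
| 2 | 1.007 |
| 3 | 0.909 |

At 2 km, from the table: ρ = 1.007 kg/m³.
Stall occurs when L = W at CL,max. W = mg = 1590 × 9.81 = 15600 N.
V_stall = √(2W/(ρ·S·CL,max)) = √(2 × 15600 / (1.007 × 15.2 × 1.84))
V_stall = √1108 = 33.3 m/s

V_stall = 33.3 m/s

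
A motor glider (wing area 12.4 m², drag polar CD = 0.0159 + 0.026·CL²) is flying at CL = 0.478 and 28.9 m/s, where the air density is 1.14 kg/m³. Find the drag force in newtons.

D = 129 N

CD = 0.0159 + 0.026 × 0.478² = 0.02184
D = ½ρv²S·CD = ½ × 1.14 × 28.9² × 12.4 × 0.02184 = 129 N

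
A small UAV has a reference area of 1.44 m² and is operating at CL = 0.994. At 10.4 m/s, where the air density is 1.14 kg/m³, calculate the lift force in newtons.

Dynamic pressure q = ½ρv² = ½ × 1.14 × 10.4² = 61.65 Pa.
L = q·S·CL = 61.65 × 1.44 × 0.994 = 88.2 N

L = 88.2 N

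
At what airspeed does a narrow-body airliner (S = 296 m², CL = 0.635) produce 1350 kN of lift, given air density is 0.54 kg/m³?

L = ½ρv²S·CL ⇒ v = √(2L/(ρ·S·CL))
v = √(2 × 1.35×10^6 / (0.54 × 296 × 0.635)) = √26600 = 163 m/s

v = 163 m/s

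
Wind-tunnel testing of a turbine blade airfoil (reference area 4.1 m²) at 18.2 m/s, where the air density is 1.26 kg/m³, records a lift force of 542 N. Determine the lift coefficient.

CL = 0.633

From L = ½ρv²S·CL, rearranging gives CL = 2L/(ρv²S).
CL = 2 × 542 / (1.26 × 18.2² × 4.1) = 0.633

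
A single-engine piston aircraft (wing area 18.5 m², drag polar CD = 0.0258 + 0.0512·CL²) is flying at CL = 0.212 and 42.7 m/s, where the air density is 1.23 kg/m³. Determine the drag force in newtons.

CD = 0.0258 + 0.0512 × 0.212² = 0.0281
D = ½ρv²S·CD = ½ × 1.23 × 42.7² × 18.5 × 0.0281 = 583 N

D = 583 N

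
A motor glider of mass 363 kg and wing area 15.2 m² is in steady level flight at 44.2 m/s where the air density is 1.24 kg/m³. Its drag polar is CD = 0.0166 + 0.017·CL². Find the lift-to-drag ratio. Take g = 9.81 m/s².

L/D = 11.2

In steady level flight, lift balances weight: W = mg = 363 × 9.81 = 3561 N.
Dynamic pressure q = 0.5 × 1.24 × 44.2² = 1211 Pa.
CL = W/(q·S) = 3561 / (1211 × 15.2) = 0.1934.
CD = 0.0166 + 0.017 × 0.1934² = 0.01724.
L/D = CL/CD = 0.1934 / 0.01724 = 11.2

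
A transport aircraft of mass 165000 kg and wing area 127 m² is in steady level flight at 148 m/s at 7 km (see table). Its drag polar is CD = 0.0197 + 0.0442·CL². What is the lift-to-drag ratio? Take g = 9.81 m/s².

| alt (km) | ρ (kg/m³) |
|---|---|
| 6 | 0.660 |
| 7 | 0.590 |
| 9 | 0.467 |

L/D = 10.3

At 7 km, from the table: ρ = 0.590 kg/m³.
Level flight ⇒ L = W = m·g = 165000 × 9.81 = 1.6186×10^6 N.
q = ½ρv² = ½ × 0.59 × 148² = 6462 Pa.
CL = 2W/(ρv²S) = 2×1.6186×10^6/(0.59×148²×127) = 1.972.
CD = 0.0197 + 0.0442 × 1.972² = 0.1917.
L/D = CL/CD = 1.972 / 0.1917 = 10.3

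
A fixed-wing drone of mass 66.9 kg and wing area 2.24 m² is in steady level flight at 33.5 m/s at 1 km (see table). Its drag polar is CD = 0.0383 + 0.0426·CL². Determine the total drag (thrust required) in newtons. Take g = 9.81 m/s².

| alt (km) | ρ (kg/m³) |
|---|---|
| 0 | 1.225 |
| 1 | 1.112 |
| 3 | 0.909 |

At 1 km, from the table: ρ = 1.112 kg/m³.
Level flight ⇒ L = W = m·g = 66.9 × 9.81 = 656.29 N.
Dynamic pressure q = 0.5 × 1.112 × 33.5² = 624 Pa.
CL = 2W/(ρv²S) = 2×656.29/(1.112×33.5²×2.24) = 0.4696.
CD = 0.0383 + 0.0426 × 0.4696² = 0.04769.
D = q·S·CD = 624 × 2.24 × 0.04769 = 66.66 N

D = 66.7 N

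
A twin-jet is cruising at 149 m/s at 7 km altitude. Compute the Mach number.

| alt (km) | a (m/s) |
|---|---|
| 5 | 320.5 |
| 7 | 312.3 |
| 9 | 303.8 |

At 7 km, from the table: a = 312.3 m/s.
M = v/a = 149 / 312.3 = 0.477

M = 0.477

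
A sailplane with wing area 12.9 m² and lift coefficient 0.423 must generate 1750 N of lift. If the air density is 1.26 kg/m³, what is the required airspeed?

L = ½ρv²S·CL ⇒ v = √(2L/(ρ·S·CL))
v = √(2 × 1750 / (1.26 × 12.9 × 0.423)) = √509.1 = 22.6 m/s

v = 22.6 m/s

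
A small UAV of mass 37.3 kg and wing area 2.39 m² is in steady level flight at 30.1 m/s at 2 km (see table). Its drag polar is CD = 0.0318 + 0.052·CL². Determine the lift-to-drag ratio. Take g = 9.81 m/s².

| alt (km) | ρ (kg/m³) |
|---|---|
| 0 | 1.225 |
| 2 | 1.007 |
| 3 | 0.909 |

L/D = 8.91

At 2 km, from the table: ρ = 1.007 kg/m³.
Level flight ⇒ L = W = m·g = 37.3 × 9.81 = 365.91 N.
Dynamic pressure q = 0.5 × 1.007 × 30.1² = 456.2 Pa.
CL = 2W/(ρv²S) = 2×365.91/(1.007×30.1²×2.39) = 0.3356.
CD = 0.0318 + 0.052 × 0.3356² = 0.03766.
L/D = CL/CD = 0.3356 / 0.03766 = 8.91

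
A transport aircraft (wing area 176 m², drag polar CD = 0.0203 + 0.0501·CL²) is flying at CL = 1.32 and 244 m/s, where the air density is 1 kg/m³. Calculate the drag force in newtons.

CD = 0.0203 + 0.0501 × 1.32² = 0.1076
D = ½ρv²S·CD = ½ × 1 × 244² × 176 × 0.1076 = 5.64×10^5 N

D = 5.64×10^5 N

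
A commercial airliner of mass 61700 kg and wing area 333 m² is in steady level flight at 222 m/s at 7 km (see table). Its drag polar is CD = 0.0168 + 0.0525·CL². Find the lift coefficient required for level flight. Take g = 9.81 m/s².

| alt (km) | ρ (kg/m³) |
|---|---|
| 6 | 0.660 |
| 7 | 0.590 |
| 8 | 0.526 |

At 7 km, from the table: ρ = 0.590 kg/m³.
Weight W = mg = 61700 × 9.81 = 6.0528×10^5 N; in level flight L = W.
q = ½ρv² = ½ × 0.59 × 222² = 14540 Pa.
Required CL = L/(qS) = 6.0528×10^5/(14540·333) = 0.125.

CL = 0.125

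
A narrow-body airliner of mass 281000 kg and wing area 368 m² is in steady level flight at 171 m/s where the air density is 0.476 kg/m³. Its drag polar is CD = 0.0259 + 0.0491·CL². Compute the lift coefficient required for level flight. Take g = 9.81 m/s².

CL = 1.08

Weight W = mg = 281000 × 9.81 = 2.7566×10^6 N; in level flight L = W.
Dynamic pressure q = 0.5 × 0.476 × 171² = 6959 Pa.
CL = W/(q·S) = 2.7566×10^6 / (6959 × 368) = 1.076.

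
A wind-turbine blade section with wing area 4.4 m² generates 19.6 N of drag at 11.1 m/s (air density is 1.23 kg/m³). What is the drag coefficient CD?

From D = ½ρv²S·CD, rearranging gives CD = 2D/(ρv²S).
CD = 2 × 19.6 / (1.23 × 11.1² × 4.4) = 0.0588

CD = 0.0588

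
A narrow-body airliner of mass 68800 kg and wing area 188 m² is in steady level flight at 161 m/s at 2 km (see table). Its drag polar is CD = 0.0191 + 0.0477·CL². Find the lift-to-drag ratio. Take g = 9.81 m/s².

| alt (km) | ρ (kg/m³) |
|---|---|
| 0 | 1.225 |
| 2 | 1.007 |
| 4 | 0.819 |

At 2 km, from the table: ρ = 1.007 kg/m³.
Level flight ⇒ L = W = m·g = 68800 × 9.81 = 6.7493×10^5 N.
Dynamic pressure q = 0.5 × 1.007 × 161² = 13050 Pa.
Required CL = L/(qS) = 6.7493×10^5/(13050·188) = 0.2751.
CD = 0.0191 + 0.0477 × 0.2751² = 0.02271.
L/D = CL/CD = 0.2751 / 0.02271 = 12.1

L/D = 12.1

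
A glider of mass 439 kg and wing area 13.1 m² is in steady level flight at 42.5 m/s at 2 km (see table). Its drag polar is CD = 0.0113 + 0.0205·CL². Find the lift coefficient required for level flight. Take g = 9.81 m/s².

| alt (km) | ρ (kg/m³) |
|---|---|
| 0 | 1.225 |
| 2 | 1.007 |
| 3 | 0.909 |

CL = 0.361

At 2 km, from the table: ρ = 1.007 kg/m³.
In steady level flight, lift balances weight: W = mg = 439 × 9.81 = 4306.6 N.
Dynamic pressure q = 0.5 × 1.007 × 42.5² = 909.4 Pa.
CL = 2W/(ρv²S) = 2×4306.6/(1.007×42.5²×13.1) = 0.3615.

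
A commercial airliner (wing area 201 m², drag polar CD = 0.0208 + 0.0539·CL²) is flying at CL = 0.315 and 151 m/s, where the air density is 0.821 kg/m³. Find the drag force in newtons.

D = 49200 N

CD = 0.0208 + 0.0539 × 0.315² = 0.02615
D = ½ρv²S·CD = ½ × 0.821 × 151² × 201 × 0.02615 = 49200 N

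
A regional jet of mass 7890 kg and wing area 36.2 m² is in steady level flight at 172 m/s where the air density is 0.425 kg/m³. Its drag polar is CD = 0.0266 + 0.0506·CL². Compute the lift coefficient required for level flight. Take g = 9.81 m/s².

In steady level flight, lift balances weight: W = mg = 7890 × 9.81 = 77401 N.
q = ½ρv² = ½ × 0.425 × 172² = 6287 Pa.
Required CL = L/(qS) = 77401/(6287·36.2) = 0.3401.

CL = 0.34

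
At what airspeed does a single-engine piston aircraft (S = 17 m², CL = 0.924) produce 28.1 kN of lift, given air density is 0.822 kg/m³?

v = 66 m/s

L = ½ρv²S·CL ⇒ v = √(2L/(ρ·S·CL))
v = √(2 × 28100 / (0.822 × 17 × 0.924)) = √4353 = 66 m/s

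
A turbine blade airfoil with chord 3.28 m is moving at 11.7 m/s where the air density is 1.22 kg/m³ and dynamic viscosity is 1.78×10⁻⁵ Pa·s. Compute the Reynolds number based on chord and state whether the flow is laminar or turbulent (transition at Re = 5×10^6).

Re = 2.63×10^6 (laminar)

Re = ρ·v·c/μ = 1.22 × 11.7 × 3.28 / (1.78×10⁻⁵) = 2.63×10^6
Since 2.63×10^6 < 5×10^6, the flow is laminar.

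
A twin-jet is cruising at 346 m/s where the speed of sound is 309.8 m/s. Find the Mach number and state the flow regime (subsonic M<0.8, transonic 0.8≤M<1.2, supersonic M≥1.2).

M = 1.12 (transonic)

M = v/a = 346 / 309.8 = 1.12
M = 1.12 → transonic.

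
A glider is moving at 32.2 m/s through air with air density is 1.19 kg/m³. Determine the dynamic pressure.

q = 617 Pa

q = ½ρv² = ½ × 1.19 × 32.2² = 617 Pa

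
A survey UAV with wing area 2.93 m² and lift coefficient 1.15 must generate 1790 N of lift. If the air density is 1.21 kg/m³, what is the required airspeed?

v = 29.6 m/s

L = ½ρv²S·CL ⇒ v = √(2L/(ρ·S·CL))
v = √(2 × 1790 / (1.21 × 2.93 × 1.15)) = √878.1 = 29.6 m/s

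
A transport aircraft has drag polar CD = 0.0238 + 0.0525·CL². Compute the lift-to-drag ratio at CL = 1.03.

L/D = 13

CD = 0.0238 + 0.0525 × 1.03² = 0.0795
L/D = CL/CD = 1.03 / 0.0795 = 13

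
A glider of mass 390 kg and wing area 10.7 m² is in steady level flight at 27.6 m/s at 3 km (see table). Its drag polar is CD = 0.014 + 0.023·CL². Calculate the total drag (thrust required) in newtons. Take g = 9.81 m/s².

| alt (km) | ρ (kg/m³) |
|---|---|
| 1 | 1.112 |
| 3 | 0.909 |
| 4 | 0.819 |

D = 143 N

At 3 km, from the table: ρ = 0.909 kg/m³.
Weight W = mg = 390 × 9.81 = 3825.9 N; in level flight L = W.
q = ½ρv² = ½ × 0.909 × 27.6² = 346.2 Pa.
CL = 2W/(ρv²S) = 2×3825.9/(0.909×27.6²×10.7) = 1.033.
CD = 0.014 + 0.023 × 1.033² = 0.03853.
D = q·S·CD = 346.2 × 10.7 × 0.03853 = 142.7 N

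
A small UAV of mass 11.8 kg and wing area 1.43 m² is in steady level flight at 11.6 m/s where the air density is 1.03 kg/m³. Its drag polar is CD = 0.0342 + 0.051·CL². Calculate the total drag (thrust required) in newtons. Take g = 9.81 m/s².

D = 10.3 N

Weight W = mg = 11.8 × 9.81 = 115.76 N; in level flight L = W.
q = ½ρv² = ½ × 1.03 × 11.6² = 69.3 Pa.
CL = 2W/(ρv²S) = 2×115.76/(1.03×11.6²×1.43) = 1.168.
CD = 0.0342 + 0.051 × 1.168² = 0.1038.
D = q·S·CD = 69.3 × 1.43 × 0.1038 = 10.29 N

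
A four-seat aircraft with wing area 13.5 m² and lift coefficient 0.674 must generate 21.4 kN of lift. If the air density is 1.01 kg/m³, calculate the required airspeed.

L = ½ρv²S·CL ⇒ v = √(2L/(ρ·S·CL))
v = √(2 × 21400 / (1.01 × 13.5 × 0.674)) = √4657 = 68.2 m/s

v = 68.2 m/s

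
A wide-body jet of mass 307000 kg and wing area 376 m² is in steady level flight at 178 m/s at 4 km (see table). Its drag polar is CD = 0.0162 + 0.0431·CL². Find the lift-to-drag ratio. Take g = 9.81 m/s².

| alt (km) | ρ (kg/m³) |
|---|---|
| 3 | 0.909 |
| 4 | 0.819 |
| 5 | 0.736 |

At 4 km, from the table: ρ = 0.819 kg/m³.
Weight W = mg = 307000 × 9.81 = 3.0117×10^6 N; in level flight L = W.
q = ½ρv² = ½ × 0.819 × 178² = 12970 Pa.
CL = W/(q·S) = 3.0117×10^6 / (12970 × 376) = 0.6173.
CD = 0.0162 + 0.0431 × 0.6173² = 0.03263.
L/D = CL/CD = 0.6173 / 0.03263 = 18.9

L/D = 18.9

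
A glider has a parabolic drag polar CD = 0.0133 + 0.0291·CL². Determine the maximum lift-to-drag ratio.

(L/D)max = 25.4

For CD = CD0 + K·CL², (L/D)max occurs at CL* = √(CD0/K) and equals 1/(2√(K·CD0)).
(L/D)max = 1/(2√(0.0291 × 0.0133)) = 1/(2 × 0.01967) = 25.4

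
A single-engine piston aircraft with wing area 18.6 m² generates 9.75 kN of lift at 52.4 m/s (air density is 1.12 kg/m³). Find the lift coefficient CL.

From L = ½ρv²S·CL, rearranging gives CL = 2L/(ρv²S).
CL = 2 × 9750 / (1.12 × 52.4² × 18.6) = 0.341

CL = 0.341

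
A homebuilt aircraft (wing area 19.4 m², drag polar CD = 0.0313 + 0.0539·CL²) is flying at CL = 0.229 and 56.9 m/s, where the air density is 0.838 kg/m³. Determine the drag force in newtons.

D = 898 N

CD = 0.0313 + 0.0539 × 0.229² = 0.03413
D = ½ρv²S·CD = ½ × 0.838 × 56.9² × 19.4 × 0.03413 = 898 N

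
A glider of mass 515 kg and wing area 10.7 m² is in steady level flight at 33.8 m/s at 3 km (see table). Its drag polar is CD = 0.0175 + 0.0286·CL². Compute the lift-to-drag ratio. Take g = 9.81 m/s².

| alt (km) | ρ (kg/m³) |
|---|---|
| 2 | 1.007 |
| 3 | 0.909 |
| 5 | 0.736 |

At 3 km, from the table: ρ = 0.909 kg/m³.
In steady level flight, lift balances weight: W = mg = 515 × 9.81 = 5052.2 N.
Dynamic pressure q = 0.5 × 0.909 × 33.8² = 519.2 Pa.
Required CL = L/(qS) = 5052.2/(519.2·10.7) = 0.9093.
CD = 0.0175 + 0.0286 × 0.9093² = 0.04115.
L/D = CL/CD = 0.9093 / 0.04115 = 22.1

L/D = 22.1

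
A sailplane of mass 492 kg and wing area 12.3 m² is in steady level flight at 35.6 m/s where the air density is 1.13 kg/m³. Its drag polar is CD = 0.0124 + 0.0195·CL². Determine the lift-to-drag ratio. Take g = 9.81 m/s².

Weight W = mg = 492 × 9.81 = 4826.5 N; in level flight L = W.
q = ½ρv² = ½ × 1.13 × 35.6² = 716.1 Pa.
CL = 2W/(ρv²S) = 2×4826.5/(1.13×35.6²×12.3) = 0.548.
CD = 0.0124 + 0.0195 × 0.548² = 0.01826.
L/D = CL/CD = 0.548 / 0.01826 = 30

L/D = 30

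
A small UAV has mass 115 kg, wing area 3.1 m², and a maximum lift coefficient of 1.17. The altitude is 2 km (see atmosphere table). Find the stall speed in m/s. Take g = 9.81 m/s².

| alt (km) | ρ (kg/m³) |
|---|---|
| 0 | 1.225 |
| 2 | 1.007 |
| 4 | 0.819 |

At 2 km, from the table: ρ = 1.007 kg/m³.
At stall, lift equals weight: L = W = m·g = 115 × 9.81 = 1128 N.
From L = ½ρV²S·CL,max = W: V_stall = √(2W/(ρSCL,max)) = √(2·1128/(1.007·3.1·1.17))
V_stall = √617.8 = 24.9 m/s

V_stall = 24.9 m/s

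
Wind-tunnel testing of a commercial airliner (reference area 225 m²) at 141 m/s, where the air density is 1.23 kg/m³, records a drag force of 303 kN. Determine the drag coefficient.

From D = ½ρv²S·CD, rearranging gives CD = 2D/(ρv²S).
CD = 2 × 3.03×10^5 / (1.23 × 141² × 225) = 0.11

CD = 0.11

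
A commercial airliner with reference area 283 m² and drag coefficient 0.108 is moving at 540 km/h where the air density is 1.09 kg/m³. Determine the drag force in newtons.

D = 3.75×10^5 N

Convert speed: v = 540 km/h ÷ 3.6 = 150 m/s.
D = ½ρv²S·CD = ½ × 1.09 × 150² × 283 × 0.108 = 3.75×10^5 N ≈ 375 kN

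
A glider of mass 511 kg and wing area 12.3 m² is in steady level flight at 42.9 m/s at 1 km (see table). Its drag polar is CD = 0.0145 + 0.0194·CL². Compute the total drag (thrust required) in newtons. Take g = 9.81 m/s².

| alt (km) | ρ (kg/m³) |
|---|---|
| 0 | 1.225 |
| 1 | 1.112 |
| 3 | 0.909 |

D = 221 N

At 1 km, from the table: ρ = 1.112 kg/m³.
Level flight ⇒ L = W = m·g = 511 × 9.81 = 5012.9 N.
q = ½ρv² = ½ × 1.112 × 42.9² = 1023 Pa.
Required CL = L/(qS) = 5012.9/(1023·12.3) = 0.3983.
CD = 0.0145 + 0.0194 × 0.3983² = 0.01758.
D = q·S·CD = 1023 × 12.3 × 0.01758 = 221.2 N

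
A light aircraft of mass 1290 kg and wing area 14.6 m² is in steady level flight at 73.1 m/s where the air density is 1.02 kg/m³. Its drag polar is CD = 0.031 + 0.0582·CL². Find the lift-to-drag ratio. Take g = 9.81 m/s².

L/D = 8.62

Level flight ⇒ L = W = m·g = 1290 × 9.81 = 12655 N.
Dynamic pressure q = 0.5 × 1.02 × 73.1² = 2725 Pa.
CL = 2W/(ρv²S) = 2×12655/(1.02×73.1²×14.6) = 0.3181.
CD = 0.031 + 0.0582 × 0.3181² = 0.03689.
L/D = CL/CD = 0.3181 / 0.03689 = 8.62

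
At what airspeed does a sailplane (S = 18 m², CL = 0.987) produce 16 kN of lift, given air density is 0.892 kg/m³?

L = ½ρv²S·CL ⇒ v = √(2L/(ρ·S·CL))
v = √(2 × 16000 / (0.892 × 18 × 0.987)) = √2019 = 44.9 m/s

v = 44.9 m/s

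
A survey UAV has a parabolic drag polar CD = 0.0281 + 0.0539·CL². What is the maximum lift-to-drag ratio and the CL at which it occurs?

For CD = CD0 + K·CL², (L/D)max occurs at CL* = √(CD0/K) and equals 1/(2√(K·CD0)).
(L/D)max = 1/(2√(0.0539 × 0.0281)) = 1/(2 × 0.03892) = 12.8
CL* = √(0.0281/0.0539) = 0.722

(L/D)max = 12.8, at CL = 0.722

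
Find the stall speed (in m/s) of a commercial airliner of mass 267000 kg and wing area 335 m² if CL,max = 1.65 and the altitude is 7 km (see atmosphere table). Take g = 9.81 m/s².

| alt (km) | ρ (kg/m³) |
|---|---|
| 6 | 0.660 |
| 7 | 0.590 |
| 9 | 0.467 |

At 7 km, from the table: ρ = 0.590 kg/m³.
Stall occurs when L = W at CL,max. W = mg = 267000 × 9.81 = 2.619×10^6 N.
V_stall = √(2W/(ρ·S·CL,max)) = √(2 × 2.619×10^6 / (0.59 × 335 × 1.65))
V_stall = √16060 = 127 m/s

V_stall = 127 m/s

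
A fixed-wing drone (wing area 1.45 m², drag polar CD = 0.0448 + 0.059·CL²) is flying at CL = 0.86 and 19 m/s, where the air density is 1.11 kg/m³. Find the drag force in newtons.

D = 25.7 N

CD = 0.0448 + 0.059 × 0.86² = 0.08844
D = ½ρv²S·CD = ½ × 1.11 × 19² × 1.45 × 0.08844 = 25.7 N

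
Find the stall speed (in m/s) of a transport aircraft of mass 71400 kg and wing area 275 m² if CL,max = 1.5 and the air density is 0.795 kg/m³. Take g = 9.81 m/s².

V_stall = 65.4 m/s

Weight W = mg = 71400 × 9.81 = 7.004×10^5 N.
From L = ½ρV²S·CL,max = W: V_stall = √(2W/(ρSCL,max)) = √(2·7.004×10^5/(0.795·275·1.5))
V_stall = √4272 = 65.4 m/s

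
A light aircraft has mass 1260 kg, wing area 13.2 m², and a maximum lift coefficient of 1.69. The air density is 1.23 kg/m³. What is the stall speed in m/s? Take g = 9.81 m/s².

Stall occurs when L = W at CL,max. W = mg = 1260 × 9.81 = 12360 N.
V_stall = √(2W/(ρ·S·CL,max)) = √(2 × 12360 / (1.23 × 13.2 × 1.69))
V_stall = √901 = 30 m/s

V_stall = 30 m/s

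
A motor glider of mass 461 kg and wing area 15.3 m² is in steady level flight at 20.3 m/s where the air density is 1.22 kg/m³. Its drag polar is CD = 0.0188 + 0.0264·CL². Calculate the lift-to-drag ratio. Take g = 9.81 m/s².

In steady level flight, lift balances weight: W = mg = 461 × 9.81 = 4522.4 N.
q = ½ρv² = ½ × 1.22 × 20.3² = 251.4 Pa.
CL = 2W/(ρv²S) = 2×4522.4/(1.22×20.3²×15.3) = 1.176.
CD = 0.0188 + 0.0264 × 1.176² = 0.0553.
L/D = CL/CD = 1.176 / 0.0553 = 21.3

L/D = 21.3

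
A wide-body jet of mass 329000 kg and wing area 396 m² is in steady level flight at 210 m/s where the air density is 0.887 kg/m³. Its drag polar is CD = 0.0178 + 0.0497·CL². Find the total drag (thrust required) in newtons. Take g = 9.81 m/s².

Level flight ⇒ L = W = m·g = 329000 × 9.81 = 3.2275×10^6 N.
Dynamic pressure q = 0.5 × 0.887 × 210² = 19560 Pa.
CL = 2W/(ρv²S) = 2×3.2275×10^6/(0.887×210²×396) = 0.4167.
CD = 0.0178 + 0.0497 × 0.4167² = 0.02643.
D = q·S·CD = 19560 × 396 × 0.02643 = 2.047×10^5 N

D = 2.05×10^5 N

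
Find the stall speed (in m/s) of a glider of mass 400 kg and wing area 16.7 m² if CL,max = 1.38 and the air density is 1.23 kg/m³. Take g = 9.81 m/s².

Weight W = mg = 400 × 9.81 = 3924 N.
V_stall = √(2W/(ρ·S·CL,max)) = √(2 × 3924 / (1.23 × 16.7 × 1.38))
V_stall = √276.9 = 16.6 m/s

V_stall = 16.6 m/s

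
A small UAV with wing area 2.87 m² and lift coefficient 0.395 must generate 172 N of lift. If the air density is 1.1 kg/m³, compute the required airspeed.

v = 16.6 m/s

L = ½ρv²S·CL ⇒ v = √(2L/(ρ·S·CL))
v = √(2 × 172 / (1.1 × 2.87 × 0.395)) = √275.9 = 16.6 m/s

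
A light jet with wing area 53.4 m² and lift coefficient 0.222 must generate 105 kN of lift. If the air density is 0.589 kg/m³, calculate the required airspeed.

L = ½ρv²S·CL ⇒ v = √(2L/(ρ·S·CL))
v = √(2 × 1.05×10^5 / (0.589 × 53.4 × 0.222)) = √30080 = 173 m/s

v = 173 m/s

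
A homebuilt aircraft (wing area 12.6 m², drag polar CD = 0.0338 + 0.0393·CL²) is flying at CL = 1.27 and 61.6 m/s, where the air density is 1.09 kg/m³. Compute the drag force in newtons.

D = 2530 N

CD = 0.0338 + 0.0393 × 1.27² = 0.09719
D = ½ρv²S·CD = ½ × 1.09 × 61.6² × 12.6 × 0.09719 = 2530 N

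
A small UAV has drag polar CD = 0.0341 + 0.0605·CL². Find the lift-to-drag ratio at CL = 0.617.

L/D = 10.8

CD = 0.0341 + 0.0605 × 0.617² = 0.05713
L/D = CL/CD = 0.617 / 0.05713 = 10.8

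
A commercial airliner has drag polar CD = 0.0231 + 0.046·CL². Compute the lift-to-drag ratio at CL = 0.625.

CD = 0.0231 + 0.046 × 0.625² = 0.04107
L/D = CL/CD = 0.625 / 0.04107 = 15.2

L/D = 15.2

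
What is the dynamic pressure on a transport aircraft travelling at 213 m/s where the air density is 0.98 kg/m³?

q = ½ρv² = ½ × 0.98 × 213² = 22200 Pa

q = 22200 Pa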